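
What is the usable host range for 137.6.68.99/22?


Network: 137.6.68.0
Broadcast: 137.6.71.255
First usable = network + 1
Last usable = broadcast - 1
Range: 137.6.68.1 to 137.6.71.254


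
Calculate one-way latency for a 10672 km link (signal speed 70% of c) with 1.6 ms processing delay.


Speed = 0.7 * 3e5 km/s = 210000 km/s
Propagation delay = 10672 / 210000 = 0.0508 s = 50.819 ms
Processing delay = 1.6 ms
Total one-way latency = 52.419 ms


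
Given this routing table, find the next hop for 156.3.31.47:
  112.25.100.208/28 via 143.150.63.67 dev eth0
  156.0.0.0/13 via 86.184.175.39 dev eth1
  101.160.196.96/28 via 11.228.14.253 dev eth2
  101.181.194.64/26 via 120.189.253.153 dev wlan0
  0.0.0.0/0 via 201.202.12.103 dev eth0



Longest prefix match for 156.3.31.47:
  /28 112.25.100.208: no
  /13 156.0.0.0: MATCH
  /28 101.160.196.96: no
  /26 101.181.194.64: no
  /0 0.0.0.0: MATCH
Selected: next-hop 86.184.175.39 via eth1 (matched /13)


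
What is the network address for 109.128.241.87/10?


IP:   01101101.10000000.11110001.01010111
Mask: 11111111.11000000.00000000.00000000
AND operation:
Net:  01101101.10000000.00000000.00000000
Network: 109.128.0.0/10


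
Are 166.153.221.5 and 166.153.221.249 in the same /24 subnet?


Mask: 255.255.255.0
166.153.221.5 AND mask = 166.153.221.0
166.153.221.249 AND mask = 166.153.221.0
Yes, same subnet (166.153.221.0)


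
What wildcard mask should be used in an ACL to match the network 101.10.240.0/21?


Subnet mask: 255.255.248.0
Wildcard = 255.255.255.255 - subnet mask
255 - 255 = 0
255 - 255 = 0
255 - 248 = 7
255 - 0 = 255
Wildcard: 0.0.7.255


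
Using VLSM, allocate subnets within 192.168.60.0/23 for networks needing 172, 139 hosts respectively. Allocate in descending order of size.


172 hosts -> /24 (254 usable): 192.168.60.0/24
139 hosts -> /24 (254 usable): 192.168.61.0/24
Allocation: 192.168.60.0/24 (172 hosts, 254 usable); 192.168.61.0/24 (139 hosts, 254 usable)


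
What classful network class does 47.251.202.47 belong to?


First octet: 47
Binary: 00101111
0xxxxxxx -> Class A (1-126)
Class A, default mask 255.0.0.0 (/8)


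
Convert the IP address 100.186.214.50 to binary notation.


100 = 01100100
186 = 10111010
214 = 11010110
50 = 00110010
Binary: 01100100.10111010.11010110.00110010


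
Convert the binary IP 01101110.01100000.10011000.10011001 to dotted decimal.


01101110 = 110
01100000 = 96
10011000 = 152
10011001 = 153
IP: 110.96.152.153


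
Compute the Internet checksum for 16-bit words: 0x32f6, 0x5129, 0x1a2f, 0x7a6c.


Sum all words (with carry folding):
+ 0x32f6 = 0x32f6
+ 0x5129 = 0x841f
+ 0x1a2f = 0x9e4e
+ 0x7a6c = 0x18bb
One's complement: ~0x18bb
Checksum = 0xe744


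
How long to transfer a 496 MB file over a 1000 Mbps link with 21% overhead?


Effective throughput = 1000 * (1 - 21/100) = 790 Mbps
File size in Mb = 496 * 8 = 3968 Mb
Time = 3968 / 790
Time = 5.0228 seconds


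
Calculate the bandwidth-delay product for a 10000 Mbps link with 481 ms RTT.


BDP = bandwidth * RTT
= 10000 Mbps * 481 ms
= 10000 * 1e6 * 481 / 1000 bits
= 4810000000 bits
= 601250000 bytes
= 587158.2031 KB
BDP = 4810000000 bits (601250000 bytes)


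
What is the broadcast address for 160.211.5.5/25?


Network: 160.211.5.0/25
Host bits = 7
Set all host bits to 1:
Broadcast: 160.211.5.127


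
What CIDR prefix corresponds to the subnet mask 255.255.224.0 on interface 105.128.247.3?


Binary: 11111111.11111111.11100000.00000000
Count leading 1s
Prefix: /19


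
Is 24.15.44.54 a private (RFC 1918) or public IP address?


RFC 1918 private ranges:
  10.0.0.0/8 (10.0.0.0 - 10.255.255.255)
  172.16.0.0/12 (172.16.0.0 - 172.31.255.255)
  192.168.0.0/16 (192.168.0.0 - 192.168.255.255)
Public (not in any RFC 1918 range)


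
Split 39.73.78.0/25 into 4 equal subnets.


New prefix = 25 + 2 = 27
Each subnet has 32 addresses
  39.73.78.0/27
  39.73.78.32/27
  39.73.78.64/27
  39.73.78.96/27
Subnets: 39.73.78.0/27, 39.73.78.32/27, 39.73.78.64/27, 39.73.78.96/27


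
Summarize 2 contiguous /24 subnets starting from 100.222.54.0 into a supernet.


Original prefix: /24
Number of subnets: 2 = 2^1
New prefix = 24 - 1 = 23
Supernet: 100.222.54.0/23


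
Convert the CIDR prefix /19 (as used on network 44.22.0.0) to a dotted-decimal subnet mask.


/19 means 19 network bits, 13 host bits
Binary: 11111111111111111110000000000000
Mask: 255.255.224.0


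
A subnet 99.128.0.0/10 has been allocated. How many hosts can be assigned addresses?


Host bits = 32 - 10 = 22
Total addresses = 2^22 = 4194304
Usable = total - 2 (network and broadcast)
Usable hosts: 4194302


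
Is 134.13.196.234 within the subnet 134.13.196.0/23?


Subnet network: 134.13.196.0
Test IP AND mask: 134.13.196.0
Yes, 134.13.196.234 is in 134.13.196.0/23


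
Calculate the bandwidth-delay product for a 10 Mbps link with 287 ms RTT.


BDP = bandwidth * RTT
= 10 Mbps * 287 ms
= 10 * 1e6 * 287 / 1000 bits
= 2870000 bits
= 358750 bytes
= 350.3418 KB
BDP = 2870000 bits (358750 bytes)


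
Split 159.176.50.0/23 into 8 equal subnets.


New prefix = 23 + 3 = 26
Each subnet has 64 addresses
  159.176.50.0/26
  159.176.50.64/26
  159.176.50.128/26
  159.176.50.192/26
  159.176.51.0/26
  159.176.51.64/26
  159.176.51.128/26
  159.176.51.192/26
Subnets: 159.176.50.0/26, 159.176.50.64/26, 159.176.50.128/26, 159.176.50.192/26, 159.176.51.0/26, 159.176.51.64/26, 159.176.51.128/26, 159.176.51.192/26


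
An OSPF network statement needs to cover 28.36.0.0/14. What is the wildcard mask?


Subnet mask: 255.252.0.0
Wildcard = 255.255.255.255 - subnet mask
255 - 255 = 0
255 - 252 = 3
255 - 0 = 255
255 - 0 = 255
Wildcard: 0.3.255.255


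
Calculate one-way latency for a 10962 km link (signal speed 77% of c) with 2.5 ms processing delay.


Speed = 0.77 * 3e5 km/s = 231000 km/s
Propagation delay = 10962 / 231000 = 0.0475 s = 47.4545 ms
Processing delay = 2.5 ms
Total one-way latency = 49.9545 ms


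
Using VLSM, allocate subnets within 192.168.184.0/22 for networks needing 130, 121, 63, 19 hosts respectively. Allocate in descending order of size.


130 hosts -> /24 (254 usable): 192.168.184.0/24
121 hosts -> /25 (126 usable): 192.168.185.0/25
63 hosts -> /25 (126 usable): 192.168.185.128/25
19 hosts -> /27 (30 usable): 192.168.186.0/27
Allocation: 192.168.184.0/24 (130 hosts, 254 usable); 192.168.185.0/25 (121 hosts, 126 usable); 192.168.185.128/25 (63 hosts, 126 usable); 192.168.186.0/27 (19 hosts, 30 usable)


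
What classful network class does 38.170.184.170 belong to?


First octet: 38
Binary: 00100110
0xxxxxxx -> Class A (1-126)
Class A, default mask 255.0.0.0 (/8)


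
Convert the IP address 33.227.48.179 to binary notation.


33 = 00100001
227 = 11100011
48 = 00110000
179 = 10110011
Binary: 00100001.11100011.00110000.10110011


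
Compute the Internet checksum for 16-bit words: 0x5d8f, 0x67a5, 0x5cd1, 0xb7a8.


Sum all words (with carry folding):
+ 0x5d8f = 0x5d8f
+ 0x67a5 = 0xc534
+ 0x5cd1 = 0x2206
+ 0xb7a8 = 0xd9ae
One's complement: ~0xd9ae
Checksum = 0x2651


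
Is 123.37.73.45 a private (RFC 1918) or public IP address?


RFC 1918 private ranges:
  10.0.0.0/8 (10.0.0.0 - 10.255.255.255)
  172.16.0.0/12 (172.16.0.0 - 172.31.255.255)
  192.168.0.0/16 (192.168.0.0 - 192.168.255.255)
Public (not in any RFC 1918 range)


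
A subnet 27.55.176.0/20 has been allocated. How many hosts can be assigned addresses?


Host bits = 32 - 20 = 12
Total addresses = 2^12 = 4096
Usable = total - 2 (network and broadcast)
Usable hosts: 4094


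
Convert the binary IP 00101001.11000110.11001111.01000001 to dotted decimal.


00101001 = 41
11000110 = 198
11001111 = 207
01000001 = 65
IP: 41.198.207.65


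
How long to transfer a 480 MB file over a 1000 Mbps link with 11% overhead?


Effective throughput = 1000 * (1 - 11/100) = 890 Mbps
File size in Mb = 480 * 8 = 3840 Mb
Time = 3840 / 890
Time = 4.3146 seconds


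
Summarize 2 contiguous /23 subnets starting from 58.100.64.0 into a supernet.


Original prefix: /23
Number of subnets: 2 = 2^1
New prefix = 23 - 1 = 22
Supernet: 58.100.64.0/22


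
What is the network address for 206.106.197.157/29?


IP:   11001110.01101010.11000101.10011101
Mask: 11111111.11111111.11111111.11111000
AND operation:
Net:  11001110.01101010.11000101.10011000
Network: 206.106.197.152/29


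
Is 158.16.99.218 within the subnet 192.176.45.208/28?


Subnet network: 192.176.45.208
Test IP AND mask: 158.16.99.208
No, 158.16.99.218 is not in 192.176.45.208/28


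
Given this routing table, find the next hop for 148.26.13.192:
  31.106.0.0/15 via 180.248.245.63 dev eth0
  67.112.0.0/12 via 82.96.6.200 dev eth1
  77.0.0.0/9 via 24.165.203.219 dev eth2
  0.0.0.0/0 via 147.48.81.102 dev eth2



Longest prefix match for 148.26.13.192:
  /15 31.106.0.0: no
  /12 67.112.0.0: no
  /9 77.0.0.0: no
  /0 0.0.0.0: MATCH
Selected: next-hop 147.48.81.102 via eth2 (matched /0)


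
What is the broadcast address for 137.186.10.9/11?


Network: 137.160.0.0/11
Host bits = 21
Set all host bits to 1:
Broadcast: 137.191.255.255


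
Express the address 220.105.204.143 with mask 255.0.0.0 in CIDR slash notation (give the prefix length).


Binary: 11111111.00000000.00000000.00000000
Count leading 1s
Prefix: /8


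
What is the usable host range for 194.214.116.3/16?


Network: 194.214.0.0
Broadcast: 194.214.255.255
First usable = network + 1
Last usable = broadcast - 1
Range: 194.214.0.1 to 194.214.255.254


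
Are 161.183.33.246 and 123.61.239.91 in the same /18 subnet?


Mask: 255.255.192.0
161.183.33.246 AND mask = 161.183.0.0
123.61.239.91 AND mask = 123.61.192.0
No, different subnets (161.183.0.0 vs 123.61.192.0)


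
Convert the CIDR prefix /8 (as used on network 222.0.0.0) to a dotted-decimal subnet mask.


/8 means 8 network bits, 24 host bits
Binary: 11111111000000000000000000000000
Mask: 255.0.0.0


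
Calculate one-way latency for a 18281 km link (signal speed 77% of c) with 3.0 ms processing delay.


Speed = 0.77 * 3e5 km/s = 231000 km/s
Propagation delay = 18281 / 231000 = 0.0791 s = 79.1385 ms
Processing delay = 3.0 ms
Total one-way latency = 82.1385 ms


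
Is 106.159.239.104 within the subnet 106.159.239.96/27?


Subnet network: 106.159.239.96
Test IP AND mask: 106.159.239.96
Yes, 106.159.239.104 is in 106.159.239.96/27


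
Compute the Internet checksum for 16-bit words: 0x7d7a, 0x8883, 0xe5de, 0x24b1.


Sum all words (with carry folding):
+ 0x7d7a = 0x7d7a
+ 0x8883 = 0x05fe
+ 0xe5de = 0xebdc
+ 0x24b1 = 0x108e
One's complement: ~0x108e
Checksum = 0xef71


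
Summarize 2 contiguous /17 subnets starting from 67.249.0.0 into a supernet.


Original prefix: /17
Number of subnets: 2 = 2^1
New prefix = 17 - 1 = 16
Supernet: 67.249.0.0/16


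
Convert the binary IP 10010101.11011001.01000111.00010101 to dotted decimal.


10010101 = 149
11011001 = 217
01000111 = 71
00010101 = 21
IP: 149.217.71.21


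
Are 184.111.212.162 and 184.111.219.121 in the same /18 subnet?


Mask: 255.255.192.0
184.111.212.162 AND mask = 184.111.192.0
184.111.219.121 AND mask = 184.111.192.0
Yes, same subnet (184.111.192.0)


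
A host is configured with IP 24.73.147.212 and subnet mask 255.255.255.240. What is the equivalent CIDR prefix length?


Binary: 11111111.11111111.11111111.11110000
Count leading 1s
Prefix: /28


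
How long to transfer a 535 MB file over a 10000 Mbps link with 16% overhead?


Effective throughput = 10000 * (1 - 16/100) = 8400 Mbps
File size in Mb = 535 * 8 = 4280 Mb
Time = 4280 / 8400
Time = 0.5095 seconds


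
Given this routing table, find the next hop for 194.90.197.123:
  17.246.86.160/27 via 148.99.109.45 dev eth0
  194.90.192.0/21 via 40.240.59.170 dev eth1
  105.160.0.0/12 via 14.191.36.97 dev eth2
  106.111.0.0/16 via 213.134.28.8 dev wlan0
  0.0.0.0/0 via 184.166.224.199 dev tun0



Longest prefix match for 194.90.197.123:
  /27 17.246.86.160: no
  /21 194.90.192.0: MATCH
  /12 105.160.0.0: no
  /16 106.111.0.0: no
  /0 0.0.0.0: MATCH
Selected: next-hop 40.240.59.170 via eth1 (matched /21)


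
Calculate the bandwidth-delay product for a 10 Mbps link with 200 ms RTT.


BDP = bandwidth * RTT
= 10 Mbps * 200 ms
= 10 * 1e6 * 200 / 1000 bits
= 2000000 bits
= 250000 bytes
= 244.1406 KB
BDP = 2000000 bits (250000 bytes)


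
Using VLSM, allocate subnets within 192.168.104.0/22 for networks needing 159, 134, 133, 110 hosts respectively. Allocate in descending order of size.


159 hosts -> /24 (254 usable): 192.168.104.0/24
134 hosts -> /24 (254 usable): 192.168.105.0/24
133 hosts -> /24 (254 usable): 192.168.106.0/24
110 hosts -> /25 (126 usable): 192.168.107.0/25
Allocation: 192.168.104.0/24 (159 hosts, 254 usable); 192.168.105.0/24 (134 hosts, 254 usable); 192.168.106.0/24 (133 hosts, 254 usable); 192.168.107.0/25 (110 hosts, 126 usable)


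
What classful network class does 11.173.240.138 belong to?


First octet: 11
Binary: 00001011
0xxxxxxx -> Class A (1-126)
Class A, default mask 255.0.0.0 (/8)


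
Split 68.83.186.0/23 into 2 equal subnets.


New prefix = 23 + 1 = 24
Each subnet has 256 addresses
  68.83.186.0/24
  68.83.187.0/24
Subnets: 68.83.186.0/24, 68.83.187.0/24


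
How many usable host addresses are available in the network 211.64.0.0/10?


Host bits = 32 - 10 = 22
Total addresses = 2^22 = 4194304
Usable = total - 2 (network and broadcast)
Usable hosts: 4194302


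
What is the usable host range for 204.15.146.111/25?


Network: 204.15.146.0
Broadcast: 204.15.146.127
First usable = network + 1
Last usable = broadcast - 1
Range: 204.15.146.1 to 204.15.146.126


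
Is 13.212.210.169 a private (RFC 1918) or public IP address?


RFC 1918 private ranges:
  10.0.0.0/8 (10.0.0.0 - 10.255.255.255)
  172.16.0.0/12 (172.16.0.0 - 172.31.255.255)
  192.168.0.0/16 (192.168.0.0 - 192.168.255.255)
Public (not in any RFC 1918 range)


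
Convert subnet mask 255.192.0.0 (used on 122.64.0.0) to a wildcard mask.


Subnet mask: 255.192.0.0
Wildcard = 255.255.255.255 - subnet mask
255 - 255 = 0
255 - 192 = 63
255 - 0 = 255
255 - 0 = 255
Wildcard: 0.63.255.255


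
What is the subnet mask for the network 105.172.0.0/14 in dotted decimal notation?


/14 means 14 network bits, 18 host bits
Binary: 11111111111111000000000000000000
Mask: 255.252.0.0


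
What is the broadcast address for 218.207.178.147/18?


Network: 218.207.128.0/18
Host bits = 14
Set all host bits to 1:
Broadcast: 218.207.191.255


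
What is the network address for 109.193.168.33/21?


IP:   01101101.11000001.10101000.00100001
Mask: 11111111.11111111.11111000.00000000
AND operation:
Net:  01101101.11000001.10101000.00000000
Network: 109.193.168.0/21


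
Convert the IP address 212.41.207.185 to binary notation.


212 = 11010100
41 = 00101001
207 = 11001111
185 = 10111001
Binary: 11010100.00101001.11001111.10111001


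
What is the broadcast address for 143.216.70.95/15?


Network: 143.216.0.0/15
Host bits = 17
Set all host bits to 1:
Broadcast: 143.217.255.255


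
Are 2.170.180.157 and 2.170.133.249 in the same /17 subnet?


Mask: 255.255.128.0
2.170.180.157 AND mask = 2.170.128.0
2.170.133.249 AND mask = 2.170.128.0
Yes, same subnet (2.170.128.0)


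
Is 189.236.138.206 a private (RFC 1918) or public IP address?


RFC 1918 private ranges:
  10.0.0.0/8 (10.0.0.0 - 10.255.255.255)
  172.16.0.0/12 (172.16.0.0 - 172.31.255.255)
  192.168.0.0/16 (192.168.0.0 - 192.168.255.255)
Public (not in any RFC 1918 range)


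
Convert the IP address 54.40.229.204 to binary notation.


54 = 00110110
40 = 00101000
229 = 11100101
204 = 11001100
Binary: 00110110.00101000.11100101.11001100


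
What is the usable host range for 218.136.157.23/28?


Network: 218.136.157.16
Broadcast: 218.136.157.31
First usable = network + 1
Last usable = broadcast - 1
Range: 218.136.157.17 to 218.136.157.30


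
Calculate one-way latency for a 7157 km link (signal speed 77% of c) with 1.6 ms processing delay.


Speed = 0.77 * 3e5 km/s = 231000 km/s
Propagation delay = 7157 / 231000 = 0.031 s = 30.9827 ms
Processing delay = 1.6 ms
Total one-way latency = 32.5827 ms


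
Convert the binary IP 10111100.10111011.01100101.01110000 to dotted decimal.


10111100 = 188
10111011 = 187
01100101 = 101
01110000 = 112
IP: 188.187.101.112


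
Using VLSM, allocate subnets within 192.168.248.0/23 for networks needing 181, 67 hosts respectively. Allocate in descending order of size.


181 hosts -> /24 (254 usable): 192.168.248.0/24
67 hosts -> /25 (126 usable): 192.168.249.0/25
Allocation: 192.168.248.0/24 (181 hosts, 254 usable); 192.168.249.0/25 (67 hosts, 126 usable)


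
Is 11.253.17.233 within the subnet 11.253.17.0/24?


Subnet network: 11.253.17.0
Test IP AND mask: 11.253.17.0
Yes, 11.253.17.233 is in 11.253.17.0/24


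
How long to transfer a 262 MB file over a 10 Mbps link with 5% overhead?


Effective throughput = 10 * (1 - 5/100) = 9.5 Mbps
File size in Mb = 262 * 8 = 2096 Mb
Time = 2096 / 9.5
Time = 220.6316 seconds


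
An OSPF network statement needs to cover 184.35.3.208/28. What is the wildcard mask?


Subnet mask: 255.255.255.240
Wildcard = 255.255.255.255 - subnet mask
255 - 255 = 0
255 - 255 = 0
255 - 255 = 0
255 - 240 = 15
Wildcard: 0.0.0.15


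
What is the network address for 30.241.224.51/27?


IP:   00011110.11110001.11100000.00110011
Mask: 11111111.11111111.11111111.11100000
AND operation:
Net:  00011110.11110001.11100000.00100000
Network: 30.241.224.32/27


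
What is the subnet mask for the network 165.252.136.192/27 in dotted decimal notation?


/27 means 27 network bits, 5 host bits
Binary: 11111111111111111111111111100000
Mask: 255.255.255.224


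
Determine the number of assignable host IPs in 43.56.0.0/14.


Host bits = 32 - 14 = 18
Total addresses = 2^18 = 262144
Usable = total - 2 (network and broadcast)
Usable hosts: 262142


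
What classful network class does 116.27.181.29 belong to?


First octet: 116
Binary: 01110100
0xxxxxxx -> Class A (1-126)
Class A, default mask 255.0.0.0 (/8)


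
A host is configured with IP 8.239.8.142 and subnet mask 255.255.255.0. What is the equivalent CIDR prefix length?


Binary: 11111111.11111111.11111111.00000000
Count leading 1s
Prefix: /24


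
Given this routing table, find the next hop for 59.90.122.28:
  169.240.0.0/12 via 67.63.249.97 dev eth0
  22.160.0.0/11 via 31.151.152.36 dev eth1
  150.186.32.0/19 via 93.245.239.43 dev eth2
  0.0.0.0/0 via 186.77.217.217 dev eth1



Longest prefix match for 59.90.122.28:
  /12 169.240.0.0: no
  /11 22.160.0.0: no
  /19 150.186.32.0: no
  /0 0.0.0.0: MATCH
Selected: next-hop 186.77.217.217 via eth1 (matched /0)


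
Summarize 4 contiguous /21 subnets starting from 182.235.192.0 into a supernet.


Original prefix: /21
Number of subnets: 4 = 2^2
New prefix = 21 - 2 = 19
Supernet: 182.235.192.0/19


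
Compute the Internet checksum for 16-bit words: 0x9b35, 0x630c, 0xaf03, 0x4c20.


Sum all words (with carry folding):
+ 0x9b35 = 0x9b35
+ 0x630c = 0xfe41
+ 0xaf03 = 0xad45
+ 0x4c20 = 0xf965
One's complement: ~0xf965
Checksum = 0x069a


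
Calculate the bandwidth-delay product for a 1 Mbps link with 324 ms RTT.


BDP = bandwidth * RTT
= 1 Mbps * 324 ms
= 1 * 1e6 * 324 / 1000 bits
= 324000 bits
= 40500 bytes
= 39.5508 KB
BDP = 324000 bits (40500 bytes)


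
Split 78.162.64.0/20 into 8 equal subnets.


New prefix = 20 + 3 = 23
Each subnet has 512 addresses
  78.162.64.0/23
  78.162.66.0/23
  78.162.68.0/23
  78.162.70.0/23
  78.162.72.0/23
  78.162.74.0/23
  78.162.76.0/23
  78.162.78.0/23
Subnets: 78.162.64.0/23, 78.162.66.0/23, 78.162.68.0/23, 78.162.70.0/23, 78.162.72.0/23, 78.162.74.0/23, 78.162.76.0/23, 78.162.78.0/23


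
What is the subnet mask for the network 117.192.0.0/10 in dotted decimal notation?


/10 means 10 network bits, 22 host bits
Binary: 11111111110000000000000000000000
Mask: 255.192.0.0


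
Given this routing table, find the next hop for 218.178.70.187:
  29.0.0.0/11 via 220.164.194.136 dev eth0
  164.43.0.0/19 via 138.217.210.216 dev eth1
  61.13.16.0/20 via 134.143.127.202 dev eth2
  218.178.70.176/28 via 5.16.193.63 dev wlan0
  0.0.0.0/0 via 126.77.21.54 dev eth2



Longest prefix match for 218.178.70.187:
  /11 29.0.0.0: no
  /19 164.43.0.0: no
  /20 61.13.16.0: no
  /28 218.178.70.176: MATCH
  /0 0.0.0.0: MATCH
Selected: next-hop 5.16.193.63 via wlan0 (matched /28)


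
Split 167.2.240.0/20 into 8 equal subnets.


New prefix = 20 + 3 = 23
Each subnet has 512 addresses
  167.2.240.0/23
  167.2.242.0/23
  167.2.244.0/23
  167.2.246.0/23
  167.2.248.0/23
  167.2.250.0/23
  167.2.252.0/23
  167.2.254.0/23
Subnets: 167.2.240.0/23, 167.2.242.0/23, 167.2.244.0/23, 167.2.246.0/23, 167.2.248.0/23, 167.2.250.0/23, 167.2.252.0/23, 167.2.254.0/23


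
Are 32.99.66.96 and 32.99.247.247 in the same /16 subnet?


Mask: 255.255.0.0
32.99.66.96 AND mask = 32.99.0.0
32.99.247.247 AND mask = 32.99.0.0
Yes, same subnet (32.99.0.0)


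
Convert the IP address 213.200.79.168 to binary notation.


213 = 11010101
200 = 11001000
79 = 01001111
168 = 10101000
Binary: 11010101.11001000.01001111.10101000


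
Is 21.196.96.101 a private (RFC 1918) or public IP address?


RFC 1918 private ranges:
  10.0.0.0/8 (10.0.0.0 - 10.255.255.255)
  172.16.0.0/12 (172.16.0.0 - 172.31.255.255)
  192.168.0.0/16 (192.168.0.0 - 192.168.255.255)
Public (not in any RFC 1918 range)


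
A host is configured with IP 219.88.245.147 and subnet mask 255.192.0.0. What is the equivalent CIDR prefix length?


Binary: 11111111.11000000.00000000.00000000
Count leading 1s
Prefix: /10


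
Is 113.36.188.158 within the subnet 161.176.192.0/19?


Subnet network: 161.176.192.0
Test IP AND mask: 113.36.160.0
No, 113.36.188.158 is not in 161.176.192.0/19


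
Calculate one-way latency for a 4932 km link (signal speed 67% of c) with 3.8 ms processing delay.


Speed = 0.67 * 3e5 km/s = 201000 km/s
Propagation delay = 4932 / 201000 = 0.0245 s = 24.5373 ms
Processing delay = 3.8 ms
Total one-way latency = 28.3373 ms


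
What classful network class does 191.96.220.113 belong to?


First octet: 191
Binary: 10111111
10xxxxxx -> Class B (128-191)
Class B, default mask 255.255.0.0 (/16)


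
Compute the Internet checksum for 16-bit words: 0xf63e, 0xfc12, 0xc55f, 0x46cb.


Sum all words (with carry folding):
+ 0xf63e = 0xf63e
+ 0xfc12 = 0xf251
+ 0xc55f = 0xb7b1
+ 0x46cb = 0xfe7c
One's complement: ~0xfe7c
Checksum = 0x0183


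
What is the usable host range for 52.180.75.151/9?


Network: 52.128.0.0
Broadcast: 52.255.255.255
First usable = network + 1
Last usable = broadcast - 1
Range: 52.128.0.1 to 52.255.255.254


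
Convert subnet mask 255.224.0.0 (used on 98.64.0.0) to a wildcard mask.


Subnet mask: 255.224.0.0
Wildcard = 255.255.255.255 - subnet mask
255 - 255 = 0
255 - 224 = 31
255 - 0 = 255
255 - 0 = 255
Wildcard: 0.31.255.255


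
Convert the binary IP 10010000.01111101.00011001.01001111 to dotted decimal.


10010000 = 144
01111101 = 125
00011001 = 25
01001111 = 79
IP: 144.125.25.79


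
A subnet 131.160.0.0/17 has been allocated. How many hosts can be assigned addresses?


Host bits = 32 - 17 = 15
Total addresses = 2^15 = 32768
Usable = total - 2 (network and broadcast)
Usable hosts: 32766


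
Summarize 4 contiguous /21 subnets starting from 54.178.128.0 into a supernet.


Original prefix: /21
Number of subnets: 4 = 2^2
New prefix = 21 - 2 = 19
Supernet: 54.178.128.0/19


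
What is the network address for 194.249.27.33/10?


IP:   11000010.11111001.00011011.00100001
Mask: 11111111.11000000.00000000.00000000
AND operation:
Net:  11000010.11000000.00000000.00000000
Network: 194.192.0.0/10


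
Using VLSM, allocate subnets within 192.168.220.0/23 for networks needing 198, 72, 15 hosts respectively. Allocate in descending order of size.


198 hosts -> /24 (254 usable): 192.168.220.0/24
72 hosts -> /25 (126 usable): 192.168.221.0/25
15 hosts -> /27 (30 usable): 192.168.221.128/27
Allocation: 192.168.220.0/24 (198 hosts, 254 usable); 192.168.221.0/25 (72 hosts, 126 usable); 192.168.221.128/27 (15 hosts, 30 usable)


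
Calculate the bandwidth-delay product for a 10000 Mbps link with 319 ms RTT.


BDP = bandwidth * RTT
= 10000 Mbps * 319 ms
= 10000 * 1e6 * 319 / 1000 bits
= 3190000000 bits
= 398750000 bytes
= 389404.2969 KB
BDP = 3190000000 bits (398750000 bytes)


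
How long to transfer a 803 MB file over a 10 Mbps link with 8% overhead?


Effective throughput = 10 * (1 - 8/100) = 9.2 Mbps
File size in Mb = 803 * 8 = 6424 Mb
Time = 6424 / 9.2
Time = 698.2609 seconds


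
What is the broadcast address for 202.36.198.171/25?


Network: 202.36.198.128/25
Host bits = 7
Set all host bits to 1:
Broadcast: 202.36.198.255


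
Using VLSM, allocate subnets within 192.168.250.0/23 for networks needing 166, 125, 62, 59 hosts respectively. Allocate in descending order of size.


166 hosts -> /24 (254 usable): 192.168.250.0/24
125 hosts -> /25 (126 usable): 192.168.251.0/25
62 hosts -> /26 (62 usable): 192.168.251.128/26
59 hosts -> /26 (62 usable): 192.168.251.192/26
Allocation: 192.168.250.0/24 (166 hosts, 254 usable); 192.168.251.0/25 (125 hosts, 126 usable); 192.168.251.128/26 (62 hosts, 62 usable); 192.168.251.192/26 (59 hosts, 62 usable)


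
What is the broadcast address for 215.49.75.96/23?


Network: 215.49.74.0/23
Host bits = 9
Set all host bits to 1:
Broadcast: 215.49.75.255


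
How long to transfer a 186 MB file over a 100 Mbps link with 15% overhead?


Effective throughput = 100 * (1 - 15/100) = 85 Mbps
File size in Mb = 186 * 8 = 1488 Mb
Time = 1488 / 85
Time = 17.5059 seconds


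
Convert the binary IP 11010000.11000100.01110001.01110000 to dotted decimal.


11010000 = 208
11000100 = 196
01110001 = 113
01110000 = 112
IP: 208.196.113.112


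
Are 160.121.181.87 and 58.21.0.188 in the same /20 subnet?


Mask: 255.255.240.0
160.121.181.87 AND mask = 160.121.176.0
58.21.0.188 AND mask = 58.21.0.0
No, different subnets (160.121.176.0 vs 58.21.0.0)


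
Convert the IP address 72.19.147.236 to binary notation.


72 = 01001000
19 = 00010011
147 = 10010011
236 = 11101100
Binary: 01001000.00010011.10010011.11101100


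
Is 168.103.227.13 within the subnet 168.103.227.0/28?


Subnet network: 168.103.227.0
Test IP AND mask: 168.103.227.0
Yes, 168.103.227.13 is in 168.103.227.0/28


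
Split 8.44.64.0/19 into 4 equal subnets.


New prefix = 19 + 2 = 21
Each subnet has 2048 addresses
  8.44.64.0/21
  8.44.72.0/21
  8.44.80.0/21
  8.44.88.0/21
Subnets: 8.44.64.0/21, 8.44.72.0/21, 8.44.80.0/21, 8.44.88.0/21


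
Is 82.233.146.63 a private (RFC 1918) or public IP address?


RFC 1918 private ranges:
  10.0.0.0/8 (10.0.0.0 - 10.255.255.255)
  172.16.0.0/12 (172.16.0.0 - 172.31.255.255)
  192.168.0.0/16 (192.168.0.0 - 192.168.255.255)
Public (not in any RFC 1918 range)


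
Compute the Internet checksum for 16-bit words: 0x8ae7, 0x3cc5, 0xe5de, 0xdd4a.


Sum all words (with carry folding):
+ 0x8ae7 = 0x8ae7
+ 0x3cc5 = 0xc7ac
+ 0xe5de = 0xad8b
+ 0xdd4a = 0x8ad6
One's complement: ~0x8ad6
Checksum = 0x7529


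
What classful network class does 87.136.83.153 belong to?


First octet: 87
Binary: 01010111
0xxxxxxx -> Class A (1-126)
Class A, default mask 255.0.0.0 (/8)


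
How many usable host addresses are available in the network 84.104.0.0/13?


Host bits = 32 - 13 = 19
Total addresses = 2^19 = 524288
Usable = total - 2 (network and broadcast)
Usable hosts: 524286


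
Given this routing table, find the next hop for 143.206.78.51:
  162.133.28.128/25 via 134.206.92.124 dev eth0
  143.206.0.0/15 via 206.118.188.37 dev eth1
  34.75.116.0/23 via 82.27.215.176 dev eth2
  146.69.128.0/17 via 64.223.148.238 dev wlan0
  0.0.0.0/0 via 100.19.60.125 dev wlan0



Longest prefix match for 143.206.78.51:
  /25 162.133.28.128: no
  /15 143.206.0.0: MATCH
  /23 34.75.116.0: no
  /17 146.69.128.0: no
  /0 0.0.0.0: MATCH
Selected: next-hop 206.118.188.37 via eth1 (matched /15)


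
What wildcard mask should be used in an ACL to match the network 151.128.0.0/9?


Subnet mask: 255.128.0.0
Wildcard = 255.255.255.255 - subnet mask
255 - 255 = 0
255 - 128 = 127
255 - 0 = 255
255 - 0 = 255
Wildcard: 0.127.255.255


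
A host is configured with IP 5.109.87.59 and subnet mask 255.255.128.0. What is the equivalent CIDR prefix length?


Binary: 11111111.11111111.10000000.00000000
Count leading 1s
Prefix: /17


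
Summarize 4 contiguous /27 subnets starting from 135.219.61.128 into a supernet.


Original prefix: /27
Number of subnets: 4 = 2^2
New prefix = 27 - 2 = 25
Supernet: 135.219.61.128/25


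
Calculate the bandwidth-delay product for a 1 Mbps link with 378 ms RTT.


BDP = bandwidth * RTT
= 1 Mbps * 378 ms
= 1 * 1e6 * 378 / 1000 bits
= 378000 bits
= 47250 bytes
= 46.1426 KB
BDP = 378000 bits (47250 bytes)


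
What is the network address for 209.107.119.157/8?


IP:   11010001.01101011.01110111.10011101
Mask: 11111111.00000000.00000000.00000000
AND operation:
Net:  11010001.00000000.00000000.00000000
Network: 209.0.0.0/8


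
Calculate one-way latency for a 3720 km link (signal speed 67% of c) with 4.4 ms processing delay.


Speed = 0.67 * 3e5 km/s = 201000 km/s
Propagation delay = 3720 / 201000 = 0.0185 s = 18.5075 ms
Processing delay = 4.4 ms
Total one-way latency = 22.9075 ms


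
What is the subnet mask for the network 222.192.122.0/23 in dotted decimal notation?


/23 means 23 network bits, 9 host bits
Binary: 11111111111111111111111000000000
Mask: 255.255.254.0


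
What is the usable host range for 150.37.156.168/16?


Network: 150.37.0.0
Broadcast: 150.37.255.255
First usable = network + 1
Last usable = broadcast - 1
Range: 150.37.0.1 to 150.37.255.254


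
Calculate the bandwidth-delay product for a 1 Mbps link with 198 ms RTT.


BDP = bandwidth * RTT
= 1 Mbps * 198 ms
= 1 * 1e6 * 198 / 1000 bits
= 198000 bits
= 24750 bytes
= 24.1699 KB
BDP = 198000 bits (24750 bytes)


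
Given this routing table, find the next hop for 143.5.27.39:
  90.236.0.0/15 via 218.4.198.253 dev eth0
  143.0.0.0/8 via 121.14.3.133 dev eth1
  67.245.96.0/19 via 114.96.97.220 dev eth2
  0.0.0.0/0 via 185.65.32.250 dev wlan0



Longest prefix match for 143.5.27.39:
  /15 90.236.0.0: no
  /8 143.0.0.0: MATCH
  /19 67.245.96.0: no
  /0 0.0.0.0: MATCH
Selected: next-hop 121.14.3.133 via eth1 (matched /8)


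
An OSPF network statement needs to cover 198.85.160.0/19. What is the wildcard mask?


Subnet mask: 255.255.224.0
Wildcard = 255.255.255.255 - subnet mask
255 - 255 = 0
255 - 255 = 0
255 - 224 = 31
255 - 0 = 255
Wildcard: 0.0.31.255


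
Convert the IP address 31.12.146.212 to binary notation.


31 = 00011111
12 = 00001100
146 = 10010010
212 = 11010100
Binary: 00011111.00001100.10010010.11010100


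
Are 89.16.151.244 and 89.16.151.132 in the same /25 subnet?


Mask: 255.255.255.128
89.16.151.244 AND mask = 89.16.151.128
89.16.151.132 AND mask = 89.16.151.128
Yes, same subnet (89.16.151.128)


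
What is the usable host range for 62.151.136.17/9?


Network: 62.128.0.0
Broadcast: 62.255.255.255
First usable = network + 1
Last usable = broadcast - 1
Range: 62.128.0.1 to 62.255.255.254


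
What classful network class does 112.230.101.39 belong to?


First octet: 112
Binary: 01110000
0xxxxxxx -> Class A (1-126)
Class A, default mask 255.0.0.0 (/8)


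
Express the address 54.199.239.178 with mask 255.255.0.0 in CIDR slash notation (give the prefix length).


Binary: 11111111.11111111.00000000.00000000
Count leading 1s
Prefix: /16


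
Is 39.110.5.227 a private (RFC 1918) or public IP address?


RFC 1918 private ranges:
  10.0.0.0/8 (10.0.0.0 - 10.255.255.255)
  172.16.0.0/12 (172.16.0.0 - 172.31.255.255)
  192.168.0.0/16 (192.168.0.0 - 192.168.255.255)
Public (not in any RFC 1918 range)


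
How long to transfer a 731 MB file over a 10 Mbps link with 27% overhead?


Effective throughput = 10 * (1 - 27/100) = 7.3 Mbps
File size in Mb = 731 * 8 = 5848 Mb
Time = 5848 / 7.3
Time = 801.0959 seconds


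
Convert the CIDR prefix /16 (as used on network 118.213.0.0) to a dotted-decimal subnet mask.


/16 means 16 network bits, 16 host bits
Binary: 11111111111111110000000000000000
Mask: 255.255.0.0


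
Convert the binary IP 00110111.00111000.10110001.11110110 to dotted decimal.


00110111 = 55
00111000 = 56
10110001 = 177
11110110 = 246
IP: 55.56.177.246


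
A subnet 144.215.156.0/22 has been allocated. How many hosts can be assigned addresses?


Host bits = 32 - 22 = 10
Total addresses = 2^10 = 1024
Usable = total - 2 (network and broadcast)
Usable hosts: 1022


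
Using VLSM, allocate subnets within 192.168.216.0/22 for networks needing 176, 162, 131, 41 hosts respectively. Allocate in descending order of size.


176 hosts -> /24 (254 usable): 192.168.216.0/24
162 hosts -> /24 (254 usable): 192.168.217.0/24
131 hosts -> /24 (254 usable): 192.168.218.0/24
41 hosts -> /26 (62 usable): 192.168.219.0/26
Allocation: 192.168.216.0/24 (176 hosts, 254 usable); 192.168.217.0/24 (162 hosts, 254 usable); 192.168.218.0/24 (131 hosts, 254 usable); 192.168.219.0/26 (41 hosts, 62 usable)


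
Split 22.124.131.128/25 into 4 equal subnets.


New prefix = 25 + 2 = 27
Each subnet has 32 addresses
  22.124.131.128/27
  22.124.131.160/27
  22.124.131.192/27
  22.124.131.224/27
Subnets: 22.124.131.128/27, 22.124.131.160/27, 22.124.131.192/27, 22.124.131.224/27


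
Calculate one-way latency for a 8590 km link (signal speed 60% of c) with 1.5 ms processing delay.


Speed = 0.6 * 3e5 km/s = 180000 km/s
Propagation delay = 8590 / 180000 = 0.0477 s = 47.7222 ms
Processing delay = 1.5 ms
Total one-way latency = 49.2222 ms


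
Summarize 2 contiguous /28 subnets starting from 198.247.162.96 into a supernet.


Original prefix: /28
Number of subnets: 2 = 2^1
New prefix = 28 - 1 = 27
Supernet: 198.247.162.96/27


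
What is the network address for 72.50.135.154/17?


IP:   01001000.00110010.10000111.10011010
Mask: 11111111.11111111.10000000.00000000
AND operation:
Net:  01001000.00110010.10000000.00000000
Network: 72.50.128.0/17


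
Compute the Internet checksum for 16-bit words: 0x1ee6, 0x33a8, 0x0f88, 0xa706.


Sum all words (with carry folding):
+ 0x1ee6 = 0x1ee6
+ 0x33a8 = 0x528e
+ 0x0f88 = 0x6216
+ 0xa706 = 0x091d
One's complement: ~0x091d
Checksum = 0xf6e2


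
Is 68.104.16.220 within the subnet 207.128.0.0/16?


Subnet network: 207.128.0.0
Test IP AND mask: 68.104.0.0
No, 68.104.16.220 is not in 207.128.0.0/16


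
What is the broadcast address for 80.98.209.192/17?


Network: 80.98.128.0/17
Host bits = 15
Set all host bits to 1:
Broadcast: 80.98.255.255


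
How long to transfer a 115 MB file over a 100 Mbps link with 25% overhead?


Effective throughput = 100 * (1 - 25/100) = 75 Mbps
File size in Mb = 115 * 8 = 920 Mb
Time = 920 / 75
Time = 12.2667 seconds


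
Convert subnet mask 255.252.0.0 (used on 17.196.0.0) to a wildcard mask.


Subnet mask: 255.252.0.0
Wildcard = 255.255.255.255 - subnet mask
255 - 255 = 0
255 - 252 = 3
255 - 0 = 255
255 - 0 = 255
Wildcard: 0.3.255.255


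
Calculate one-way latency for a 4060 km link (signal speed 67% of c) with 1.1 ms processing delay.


Speed = 0.67 * 3e5 km/s = 201000 km/s
Propagation delay = 4060 / 201000 = 0.0202 s = 20.199 ms
Processing delay = 1.1 ms
Total one-way latency = 21.299 ms


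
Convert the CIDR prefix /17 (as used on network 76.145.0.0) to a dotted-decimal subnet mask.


/17 means 17 network bits, 15 host bits
Binary: 11111111111111111000000000000000
Mask: 255.255.128.0


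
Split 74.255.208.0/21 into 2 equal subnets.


New prefix = 21 + 1 = 22
Each subnet has 1024 addresses
  74.255.208.0/22
  74.255.212.0/22
Subnets: 74.255.208.0/22, 74.255.212.0/22


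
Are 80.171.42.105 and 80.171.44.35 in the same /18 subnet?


Mask: 255.255.192.0
80.171.42.105 AND mask = 80.171.0.0
80.171.44.35 AND mask = 80.171.0.0
Yes, same subnet (80.171.0.0)


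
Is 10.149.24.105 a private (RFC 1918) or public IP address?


RFC 1918 private ranges:
  10.0.0.0/8 (10.0.0.0 - 10.255.255.255)
  172.16.0.0/12 (172.16.0.0 - 172.31.255.255)
  192.168.0.0/16 (192.168.0.0 - 192.168.255.255)
Private (in 10.0.0.0/8)


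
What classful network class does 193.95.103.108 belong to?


First octet: 193
Binary: 11000001
110xxxxx -> Class C (192-223)
Class C, default mask 255.255.255.0 (/24)


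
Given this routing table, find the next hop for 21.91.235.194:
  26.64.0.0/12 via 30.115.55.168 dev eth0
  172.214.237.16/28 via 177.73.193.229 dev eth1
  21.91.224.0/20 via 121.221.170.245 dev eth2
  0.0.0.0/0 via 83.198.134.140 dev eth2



Longest prefix match for 21.91.235.194:
  /12 26.64.0.0: no
  /28 172.214.237.16: no
  /20 21.91.224.0: MATCH
  /0 0.0.0.0: MATCH
Selected: next-hop 121.221.170.245 via eth2 (matched /20)


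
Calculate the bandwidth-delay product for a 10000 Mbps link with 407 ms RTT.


BDP = bandwidth * RTT
= 10000 Mbps * 407 ms
= 10000 * 1e6 * 407 / 1000 bits
= 4070000000 bits
= 508750000 bytes
= 496826.1719 KB
BDP = 4070000000 bits (508750000 bytes)


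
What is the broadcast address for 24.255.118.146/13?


Network: 24.248.0.0/13
Host bits = 19
Set all host bits to 1:
Broadcast: 24.255.255.255


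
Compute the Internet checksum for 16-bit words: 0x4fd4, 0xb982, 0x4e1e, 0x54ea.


Sum all words (with carry folding):
+ 0x4fd4 = 0x4fd4
+ 0xb982 = 0x0957
+ 0x4e1e = 0x5775
+ 0x54ea = 0xac5f
One's complement: ~0xac5f
Checksum = 0x53a0


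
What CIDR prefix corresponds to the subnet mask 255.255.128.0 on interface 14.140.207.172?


Binary: 11111111.11111111.10000000.00000000
Count leading 1s
Prefix: /17


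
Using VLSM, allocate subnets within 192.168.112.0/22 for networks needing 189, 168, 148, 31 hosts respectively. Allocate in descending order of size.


189 hosts -> /24 (254 usable): 192.168.112.0/24
168 hosts -> /24 (254 usable): 192.168.113.0/24
148 hosts -> /24 (254 usable): 192.168.114.0/24
31 hosts -> /26 (62 usable): 192.168.115.0/26
Allocation: 192.168.112.0/24 (189 hosts, 254 usable); 192.168.113.0/24 (168 hosts, 254 usable); 192.168.114.0/24 (148 hosts, 254 usable); 192.168.115.0/26 (31 hosts, 62 usable)


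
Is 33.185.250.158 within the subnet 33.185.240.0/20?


Subnet network: 33.185.240.0
Test IP AND mask: 33.185.240.0
Yes, 33.185.250.158 is in 33.185.240.0/20


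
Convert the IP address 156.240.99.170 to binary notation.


156 = 10011100
240 = 11110000
99 = 01100011
170 = 10101010
Binary: 10011100.11110000.01100011.10101010


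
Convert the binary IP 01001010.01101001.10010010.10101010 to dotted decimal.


01001010 = 74
01101001 = 105
10010010 = 146
10101010 = 170
IP: 74.105.146.170


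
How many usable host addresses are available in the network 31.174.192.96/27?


Host bits = 32 - 27 = 5
Total addresses = 2^5 = 32
Usable = total - 2 (network and broadcast)
Usable hosts: 30


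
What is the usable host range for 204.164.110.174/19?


Network: 204.164.96.0
Broadcast: 204.164.127.255
First usable = network + 1
Last usable = broadcast - 1
Range: 204.164.96.1 to 204.164.127.254


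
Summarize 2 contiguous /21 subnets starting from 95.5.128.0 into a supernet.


Original prefix: /21
Number of subnets: 2 = 2^1
New prefix = 21 - 1 = 20
Supernet: 95.5.128.0/20


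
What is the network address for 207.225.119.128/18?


IP:   11001111.11100001.01110111.10000000
Mask: 11111111.11111111.11000000.00000000
AND operation:
Net:  11001111.11100001.01000000.00000000
Network: 207.225.64.0/18
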